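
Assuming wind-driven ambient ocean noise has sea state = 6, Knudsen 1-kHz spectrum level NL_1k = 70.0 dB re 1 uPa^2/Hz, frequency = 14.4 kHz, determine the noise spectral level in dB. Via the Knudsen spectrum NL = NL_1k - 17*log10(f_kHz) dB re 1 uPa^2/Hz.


NL = NL_1k - 17*log10(f_kHz) = 70.0 - 17*log10(14.4) = 70.0 - (19.69) = 50.31

50.31 dB


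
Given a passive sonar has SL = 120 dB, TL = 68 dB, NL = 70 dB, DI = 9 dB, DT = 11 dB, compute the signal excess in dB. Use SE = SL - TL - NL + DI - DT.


SE = SL - TL - NL + DI - DT = 120 - 68 - 70 + 9 - 11 = -20

-20 dB


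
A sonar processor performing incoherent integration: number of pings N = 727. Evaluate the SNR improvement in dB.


Gain = 5*log10(727) = 14.31

14.31 dB


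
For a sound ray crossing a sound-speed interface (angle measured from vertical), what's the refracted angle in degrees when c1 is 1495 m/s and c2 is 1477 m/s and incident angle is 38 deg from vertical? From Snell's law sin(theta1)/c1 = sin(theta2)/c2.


sin(theta2) = (c2/c1)*sin(theta1) = (1477/1495)*sin(38 deg) = 0.60825
theta2 = arcsin(0.60825) = 37.46

37.46 deg


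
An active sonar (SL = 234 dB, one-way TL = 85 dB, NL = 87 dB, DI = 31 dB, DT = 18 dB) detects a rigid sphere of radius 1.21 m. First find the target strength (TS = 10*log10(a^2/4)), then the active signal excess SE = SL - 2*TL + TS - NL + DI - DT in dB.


Step 1: TS = 10*log10(1.21^2/4) = -4.36 dB
Step 2: SE = SL - 2*TL + TS - NL + DI - DT = 234 - 2*85 + (-4.36) - 87 + 31 - 18 = -14.36

-14.36 dB


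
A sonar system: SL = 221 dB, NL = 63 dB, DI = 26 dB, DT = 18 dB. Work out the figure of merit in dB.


FOM = SL - NL + DI - DT = 221 - 63 + 26 - 18 = 166

166 dB


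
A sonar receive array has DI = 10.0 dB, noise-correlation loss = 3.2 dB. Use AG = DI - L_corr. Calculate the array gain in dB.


AG = DI - L_corr = 10.0 - 3.2 = 6.8

6.8 dB


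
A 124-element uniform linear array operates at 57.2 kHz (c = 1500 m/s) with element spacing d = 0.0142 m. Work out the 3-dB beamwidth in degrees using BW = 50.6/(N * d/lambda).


0.75 deg


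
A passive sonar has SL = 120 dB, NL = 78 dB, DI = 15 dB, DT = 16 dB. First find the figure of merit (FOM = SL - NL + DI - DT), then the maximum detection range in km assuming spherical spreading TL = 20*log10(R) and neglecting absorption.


Step 1: FOM = SL - NL + DI - DT = 120 - 78 + 15 - 16 = 41 dB
Step 2: at max range FOM = TL = 20*log10(R), so R = 10^(41/20) = 112.2 m = 0.11 km

0.11 km


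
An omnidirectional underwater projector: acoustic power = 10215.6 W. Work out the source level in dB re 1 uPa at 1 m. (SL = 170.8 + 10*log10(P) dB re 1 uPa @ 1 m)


SL = 170.8 + 10*log10(10215.6) = 170.8 + 40.09 = 210.89

210.89 dB


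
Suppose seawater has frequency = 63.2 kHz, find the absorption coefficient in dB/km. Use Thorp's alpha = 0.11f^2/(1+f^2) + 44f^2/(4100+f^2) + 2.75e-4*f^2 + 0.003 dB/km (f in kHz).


22.924 dB/km


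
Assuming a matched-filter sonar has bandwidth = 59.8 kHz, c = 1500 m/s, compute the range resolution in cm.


dR = c/(2*BW) = 1500 / (2 * 59.8e3) = 0.0125 m = 1.25 cm

1.25 cm


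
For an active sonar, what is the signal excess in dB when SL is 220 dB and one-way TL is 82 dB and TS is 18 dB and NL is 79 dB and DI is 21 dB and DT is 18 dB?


SE = SL - 2*TL + TS - NL + DI - DT = 220 - 2*82 + (18) - 79 + 21 - 18 = -2

-2 dB


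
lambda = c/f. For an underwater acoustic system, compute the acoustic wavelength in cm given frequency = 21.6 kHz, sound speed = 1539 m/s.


lambda = c/f = 1539 / 21600 = 0.0712 m = 7.12 cm

7.12 cm


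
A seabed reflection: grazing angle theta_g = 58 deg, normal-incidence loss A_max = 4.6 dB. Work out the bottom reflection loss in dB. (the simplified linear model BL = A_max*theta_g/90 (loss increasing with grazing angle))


2.96 dB


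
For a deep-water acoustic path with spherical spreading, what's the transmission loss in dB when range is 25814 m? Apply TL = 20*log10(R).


TL = 20*log10(25814) = 88.24

88.24 dB


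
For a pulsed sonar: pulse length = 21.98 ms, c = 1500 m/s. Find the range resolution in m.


16.485 m


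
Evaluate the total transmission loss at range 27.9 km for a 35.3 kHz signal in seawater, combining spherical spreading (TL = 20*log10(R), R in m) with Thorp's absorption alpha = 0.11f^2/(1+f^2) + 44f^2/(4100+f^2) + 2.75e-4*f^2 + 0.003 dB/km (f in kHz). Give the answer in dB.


Step 1 (Thorp): alpha = 0.11*1246.09/(1+1246.09) + 44*1246.09/(4100+1246.09) + 2.75e-4*1246.09 + 0.003 = 10.7113 dB/km
Step 2: TL_spread = 20*log10(27900) = 88.91 dB
Step 3: TL_abs = alpha*R = 10.7113 * 27.9 = 298.85 dB
Step 4: TL_total = 88.91 + 298.85 = 387.76

387.76 dB


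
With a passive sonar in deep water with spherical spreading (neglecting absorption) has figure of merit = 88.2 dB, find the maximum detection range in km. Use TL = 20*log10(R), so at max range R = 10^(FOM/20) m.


At max range FOM = TL, so 20*log10(R) = 88.2
R = 10^(88.2/20) = 25703.96 m = 25.7 km

25.7 km


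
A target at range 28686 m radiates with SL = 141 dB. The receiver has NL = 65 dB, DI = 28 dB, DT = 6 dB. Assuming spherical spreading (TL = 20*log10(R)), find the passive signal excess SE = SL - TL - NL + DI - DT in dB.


Step 1: TL = 20*log10(28686) = 89.15 dB
Step 2: SE = 141 - 89.15 - 65 + 28 - 6 = 8.85

8.85 dB


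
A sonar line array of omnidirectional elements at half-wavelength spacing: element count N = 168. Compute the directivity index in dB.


DI = 10*log10(168) = 22.25

22.25 dB


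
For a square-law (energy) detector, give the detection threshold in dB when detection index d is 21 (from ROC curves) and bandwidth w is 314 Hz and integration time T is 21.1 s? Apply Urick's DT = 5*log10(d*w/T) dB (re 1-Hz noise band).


DT = 5*log10(d*w/T) = 5*log10(21 * 314 / 21.1) = 5*log10(312.51) = 12.47

12.47 dB


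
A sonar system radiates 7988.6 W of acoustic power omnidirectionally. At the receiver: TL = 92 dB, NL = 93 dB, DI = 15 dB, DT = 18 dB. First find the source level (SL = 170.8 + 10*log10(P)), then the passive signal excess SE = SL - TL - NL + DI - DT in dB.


Step 1: SL = 170.8 + 10*log10(7988.6) = 209.82 dB
Step 2: SE = SL - TL - NL + DI - DT = 209.82 - 92 - 93 + 15 - 18 = 21.82

21.82 dB


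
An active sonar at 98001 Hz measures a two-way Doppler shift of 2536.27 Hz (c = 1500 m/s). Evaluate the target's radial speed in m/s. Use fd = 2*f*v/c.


From fd = 2*f*v/c, v = c*fd/(2*f) = 1500 * 2536.27 / (2*98001) = 19.41

19.41 m/s


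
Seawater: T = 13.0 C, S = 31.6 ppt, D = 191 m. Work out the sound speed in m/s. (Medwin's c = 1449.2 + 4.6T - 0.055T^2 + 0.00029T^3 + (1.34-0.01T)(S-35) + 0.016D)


c = 1449.2 + 4.6*13.0 - 0.055*13.0^2 + 0.00029*13.0^3 + (1.34 - 0.01*13.0)*(31.6 - 35) + 0.016*191 = 1499.28

1499.28 m/s


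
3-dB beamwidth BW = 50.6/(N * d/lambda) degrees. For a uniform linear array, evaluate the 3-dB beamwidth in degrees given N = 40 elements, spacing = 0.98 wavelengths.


BW = 50.6 / (40 * 0.98) = 50.6 / 39.2 = 1.29

1.29 deg


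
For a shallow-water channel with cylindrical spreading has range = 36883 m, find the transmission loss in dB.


TL = 10*log10(36883) = 45.67

45.67 dB


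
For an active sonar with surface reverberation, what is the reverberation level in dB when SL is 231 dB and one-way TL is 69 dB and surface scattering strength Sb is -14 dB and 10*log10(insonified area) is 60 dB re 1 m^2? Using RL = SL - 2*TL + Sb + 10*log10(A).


RL = SL - 2*TL + Sb + 10*log10(A) = 231 - 2*69 + (-14) + 60 = 139

139 dB


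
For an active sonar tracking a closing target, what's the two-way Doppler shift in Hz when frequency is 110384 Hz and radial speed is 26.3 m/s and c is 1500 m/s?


fd = 2*f*v/c = 2 * 110384 * 26.3 / 1500 = 3870.8

3870.8 Hz


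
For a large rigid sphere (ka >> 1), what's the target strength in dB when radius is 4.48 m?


TS = 10*log10(4.48^2 / 4) = 10*log10(5.0176) = 7.0

7.0 dB


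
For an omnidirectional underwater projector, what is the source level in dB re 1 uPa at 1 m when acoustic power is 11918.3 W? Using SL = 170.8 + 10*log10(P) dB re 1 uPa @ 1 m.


SL = 170.8 + 10*log10(11918.3) = 170.8 + 40.76 = 211.56

211.56 dB


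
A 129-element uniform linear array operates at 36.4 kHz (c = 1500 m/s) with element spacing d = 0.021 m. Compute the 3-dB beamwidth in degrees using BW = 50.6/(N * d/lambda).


Step 1: lambda = 1500/36400 = 0.04121 m
Step 2: d/lambda = 0.021/0.04121 = 0.5096
Step 3: BW = 50.6/(N * d/lambda) = 50.6/(129 * 0.5096) = 0.77

0.77 deg


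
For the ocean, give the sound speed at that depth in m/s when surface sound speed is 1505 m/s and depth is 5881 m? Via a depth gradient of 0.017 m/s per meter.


1604.977 m/s


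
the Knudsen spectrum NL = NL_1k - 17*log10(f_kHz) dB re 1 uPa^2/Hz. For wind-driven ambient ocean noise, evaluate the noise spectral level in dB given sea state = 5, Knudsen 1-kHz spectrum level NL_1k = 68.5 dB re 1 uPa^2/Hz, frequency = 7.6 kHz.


NL = NL_1k - 17*log10(f_kHz) = 68.5 - 17*log10(7.6) = 68.5 - (14.97) = 53.53

53.53 dB


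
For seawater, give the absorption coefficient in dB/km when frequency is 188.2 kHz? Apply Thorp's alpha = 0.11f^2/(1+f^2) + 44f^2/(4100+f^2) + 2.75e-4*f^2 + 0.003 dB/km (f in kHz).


49.288 dB/km


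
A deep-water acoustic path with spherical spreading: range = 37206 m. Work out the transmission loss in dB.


TL = 20*log10(37206) = 91.41

91.41 dB


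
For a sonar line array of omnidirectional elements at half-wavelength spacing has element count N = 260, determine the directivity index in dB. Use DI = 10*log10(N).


DI = 10*log10(260) = 24.15

24.15 dB


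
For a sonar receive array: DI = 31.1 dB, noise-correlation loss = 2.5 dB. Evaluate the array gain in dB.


AG = DI - L_corr = 31.1 - 2.5 = 28.6

28.6 dB


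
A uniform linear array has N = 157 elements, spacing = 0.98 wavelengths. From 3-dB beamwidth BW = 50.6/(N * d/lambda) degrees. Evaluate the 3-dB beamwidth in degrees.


0.33 deg


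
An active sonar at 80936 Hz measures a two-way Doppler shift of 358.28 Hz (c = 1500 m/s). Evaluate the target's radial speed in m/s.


3.32 m/s


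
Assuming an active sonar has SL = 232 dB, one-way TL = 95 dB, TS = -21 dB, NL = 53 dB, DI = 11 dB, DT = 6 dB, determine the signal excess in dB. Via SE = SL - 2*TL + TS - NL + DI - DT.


SE = SL - 2*TL + TS - NL + DI - DT = 232 - 2*95 + (-21) - 53 + 11 - 6 = -27

-27 dB


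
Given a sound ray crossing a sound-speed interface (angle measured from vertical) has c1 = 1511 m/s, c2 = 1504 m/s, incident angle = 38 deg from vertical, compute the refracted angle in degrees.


sin(theta2) = (c2/c1)*sin(theta1) = (1504/1511)*sin(38 deg) = 0.61281
theta2 = arcsin(0.61281) = 37.79

37.79 deg


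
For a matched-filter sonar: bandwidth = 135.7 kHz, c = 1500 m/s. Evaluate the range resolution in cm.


dR = c/(2*BW) = 1500 / (2 * 135.7e3) = 0.0055 m = 0.55 cm

0.55 cm


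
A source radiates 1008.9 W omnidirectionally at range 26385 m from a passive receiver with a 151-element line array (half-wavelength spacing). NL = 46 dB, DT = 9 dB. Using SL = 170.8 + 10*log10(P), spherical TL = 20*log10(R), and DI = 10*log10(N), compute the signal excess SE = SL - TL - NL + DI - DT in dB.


Step 1: SL = 170.8 + 10*log10(1008.9) = 200.84 dB
Step 2: TL = 20*log10(26385) = 88.43 dB
Step 3: DI = 10*log10(151) = 21.79 dB
Step 4: SE = SL - TL - NL + DI - DT = 200.84 - 88.43 - 46 + 21.79 - 9 = 79.2

79.2 dB


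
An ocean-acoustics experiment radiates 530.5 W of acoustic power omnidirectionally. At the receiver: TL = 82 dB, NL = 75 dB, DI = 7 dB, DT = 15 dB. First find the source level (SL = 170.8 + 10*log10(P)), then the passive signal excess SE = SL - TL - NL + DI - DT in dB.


Step 1: SL = 170.8 + 10*log10(530.5) = 198.05 dB
Step 2: SE = SL - TL - NL + DI - DT = 198.05 - 82 - 75 + 7 - 15 = 33.05

33.05 dB


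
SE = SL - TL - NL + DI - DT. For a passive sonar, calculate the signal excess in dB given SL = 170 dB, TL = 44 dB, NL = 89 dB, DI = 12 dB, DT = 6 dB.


SE = SL - TL - NL + DI - DT = 170 - 44 - 89 + 12 - 6 = 43

43 dB


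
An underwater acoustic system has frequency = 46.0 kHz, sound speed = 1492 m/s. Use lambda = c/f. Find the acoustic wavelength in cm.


lambda = c/f = 1492 / 46000 = 0.0324 m = 3.24 cm

3.24 cm


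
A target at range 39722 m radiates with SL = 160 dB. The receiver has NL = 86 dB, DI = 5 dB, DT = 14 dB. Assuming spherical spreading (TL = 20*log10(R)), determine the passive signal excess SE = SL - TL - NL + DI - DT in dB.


Step 1: TL = 20*log10(39722) = 91.98 dB
Step 2: SE = 160 - 91.98 - 86 + 5 - 14 = -26.98

-26.98 dB


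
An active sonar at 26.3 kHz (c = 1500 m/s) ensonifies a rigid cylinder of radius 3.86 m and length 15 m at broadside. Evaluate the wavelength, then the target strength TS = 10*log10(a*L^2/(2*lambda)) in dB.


Step 1: lambda = c/f = 1500/26300 = 0.05703 m
Step 2: TS = 10*log10(a*L^2/(2*lambda)) = 10*log10(3.86*15^2/(2*0.05703)) = 38.82

38.82 dB


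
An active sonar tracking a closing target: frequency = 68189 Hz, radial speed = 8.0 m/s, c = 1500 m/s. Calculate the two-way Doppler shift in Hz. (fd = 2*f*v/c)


727.35 Hz


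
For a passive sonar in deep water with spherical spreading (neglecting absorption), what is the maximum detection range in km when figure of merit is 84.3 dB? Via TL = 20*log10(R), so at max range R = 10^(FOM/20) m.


At max range FOM = TL, so 20*log10(R) = 84.3
R = 10^(84.3/20) = 16405.9 m = 16.41 km

16.41 km


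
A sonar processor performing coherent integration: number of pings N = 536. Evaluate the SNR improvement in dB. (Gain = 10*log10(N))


27.29 dB


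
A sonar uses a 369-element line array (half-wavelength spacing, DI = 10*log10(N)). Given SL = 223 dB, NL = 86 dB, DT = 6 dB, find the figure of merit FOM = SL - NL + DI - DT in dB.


156.67 dB


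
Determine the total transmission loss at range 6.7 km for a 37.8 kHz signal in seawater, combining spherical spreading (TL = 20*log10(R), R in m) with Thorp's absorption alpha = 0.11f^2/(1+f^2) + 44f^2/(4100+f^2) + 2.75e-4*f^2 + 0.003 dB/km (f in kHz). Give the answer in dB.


Step 1 (Thorp): alpha = 0.11*1428.84/(1+1428.84) + 44*1428.84/(4100+1428.84) + 2.75e-4*1428.84 + 0.003 = 11.8769 dB/km
Step 2: TL_spread = 20*log10(6700) = 76.52 dB
Step 3: TL_abs = alpha*R = 11.8769 * 6.7 = 79.58 dB
Step 4: TL_total = 76.52 + 79.58 = 156.1

156.1 dB


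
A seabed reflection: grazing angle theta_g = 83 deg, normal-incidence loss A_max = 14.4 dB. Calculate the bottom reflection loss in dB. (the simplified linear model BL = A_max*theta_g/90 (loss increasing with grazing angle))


13.28 dB


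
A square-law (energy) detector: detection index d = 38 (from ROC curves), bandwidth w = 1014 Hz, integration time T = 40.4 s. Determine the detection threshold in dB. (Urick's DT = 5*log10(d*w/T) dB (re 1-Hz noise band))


DT = 5*log10(d*w/T) = 5*log10(38 * 1014 / 40.4) = 5*log10(953.76) = 14.9

14.9 dB


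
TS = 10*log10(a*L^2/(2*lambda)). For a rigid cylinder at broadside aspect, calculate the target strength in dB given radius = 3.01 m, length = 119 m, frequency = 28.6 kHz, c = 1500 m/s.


lambda = 1500/28600 = 0.05245 m
TS = 10*log10(3.01*119^2/(2*0.05245)) = 56.09

56.09 dB


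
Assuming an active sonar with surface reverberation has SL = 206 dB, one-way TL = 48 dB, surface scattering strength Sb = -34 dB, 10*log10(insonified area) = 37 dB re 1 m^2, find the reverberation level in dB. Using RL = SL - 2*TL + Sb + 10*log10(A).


RL = SL - 2*TL + Sb + 10*log10(A) = 206 - 2*48 + (-34) + 37 = 113

113 dB


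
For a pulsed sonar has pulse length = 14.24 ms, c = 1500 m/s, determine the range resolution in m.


10.68 m


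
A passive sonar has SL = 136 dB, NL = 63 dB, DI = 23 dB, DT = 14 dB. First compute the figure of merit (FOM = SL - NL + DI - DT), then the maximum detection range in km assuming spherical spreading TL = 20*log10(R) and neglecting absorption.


Step 1: FOM = SL - NL + DI - DT = 136 - 63 + 23 - 14 = 82 dB
Step 2: at max range FOM = TL = 20*log10(R), so R = 10^(82/20) = 12589.25 m = 12.59 km

12.59 km


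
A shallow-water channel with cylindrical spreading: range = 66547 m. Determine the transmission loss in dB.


TL = 10*log10(66547) = 48.23

48.23 dB


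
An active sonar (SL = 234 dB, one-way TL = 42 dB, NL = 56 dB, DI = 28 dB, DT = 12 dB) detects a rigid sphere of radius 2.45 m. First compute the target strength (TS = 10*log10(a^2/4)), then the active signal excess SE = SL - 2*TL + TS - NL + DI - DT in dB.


Step 1: TS = 10*log10(2.45^2/4) = 1.76 dB
Step 2: SE = SL - 2*TL + TS - NL + DI - DT = 234 - 2*42 + (1.76) - 56 + 28 - 12 = 111.76

111.76 dB


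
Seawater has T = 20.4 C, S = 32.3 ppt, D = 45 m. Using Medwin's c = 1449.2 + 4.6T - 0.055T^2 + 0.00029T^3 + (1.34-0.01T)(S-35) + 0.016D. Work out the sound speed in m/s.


c = 1449.2 + 4.6*20.4 - 0.055*20.4^2 + 0.00029*20.4^3 + (1.34 - 0.01*20.4)*(32.3 - 35) + 0.016*45 = 1520.27

1520.27 m/s


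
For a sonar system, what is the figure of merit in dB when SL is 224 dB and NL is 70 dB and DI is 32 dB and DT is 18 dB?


FOM = SL - NL + DI - DT = 224 - 70 + 32 - 18 = 168

168 dB


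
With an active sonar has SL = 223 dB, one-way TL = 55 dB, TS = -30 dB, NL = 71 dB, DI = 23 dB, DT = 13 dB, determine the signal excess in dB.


22 dB


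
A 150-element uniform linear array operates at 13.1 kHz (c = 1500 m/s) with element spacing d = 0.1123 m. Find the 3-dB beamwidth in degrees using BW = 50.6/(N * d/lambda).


0.34 deg


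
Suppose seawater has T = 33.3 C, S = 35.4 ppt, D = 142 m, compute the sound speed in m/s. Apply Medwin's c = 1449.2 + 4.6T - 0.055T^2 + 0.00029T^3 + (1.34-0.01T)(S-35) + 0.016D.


c = 1449.2 + 4.6*33.3 - 0.055*33.3^2 + 0.00029*33.3^3 + (1.34 - 0.01*33.3)*(35.4 - 35) + 0.016*142 = 1554.77

1554.77 m/s


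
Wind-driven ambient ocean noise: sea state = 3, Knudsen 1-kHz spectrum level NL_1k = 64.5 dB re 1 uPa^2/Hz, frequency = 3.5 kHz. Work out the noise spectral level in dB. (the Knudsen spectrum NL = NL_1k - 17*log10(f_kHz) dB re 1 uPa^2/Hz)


NL = NL_1k - 17*log10(f_kHz) = 64.5 - 17*log10(3.5) = 64.5 - (9.25) = 55.25

55.25 dB


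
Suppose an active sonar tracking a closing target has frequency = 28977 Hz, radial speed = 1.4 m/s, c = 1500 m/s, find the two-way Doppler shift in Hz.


fd = 2*f*v/c = 2 * 28977 * 1.4 / 1500 = 54.09

54.09 Hz


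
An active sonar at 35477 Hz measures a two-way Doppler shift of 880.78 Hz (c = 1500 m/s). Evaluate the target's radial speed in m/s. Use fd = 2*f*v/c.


From fd = 2*f*v/c, v = c*fd/(2*f) = 1500 * 880.78 / (2*35477) = 18.62

18.62 m/s


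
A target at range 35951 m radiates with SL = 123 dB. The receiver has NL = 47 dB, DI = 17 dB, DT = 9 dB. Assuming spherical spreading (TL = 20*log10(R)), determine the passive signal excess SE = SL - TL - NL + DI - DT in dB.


-7.11 dB


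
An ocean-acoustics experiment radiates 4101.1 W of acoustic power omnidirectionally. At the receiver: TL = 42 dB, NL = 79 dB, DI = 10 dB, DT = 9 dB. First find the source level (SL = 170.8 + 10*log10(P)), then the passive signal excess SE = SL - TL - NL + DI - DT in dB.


Step 1: SL = 170.8 + 10*log10(4101.1) = 206.93 dB
Step 2: SE = SL - TL - NL + DI - DT = 206.93 - 42 - 79 + 10 - 9 = 86.93

86.93 dB


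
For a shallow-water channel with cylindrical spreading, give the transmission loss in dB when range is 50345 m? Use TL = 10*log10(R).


47.02 dB


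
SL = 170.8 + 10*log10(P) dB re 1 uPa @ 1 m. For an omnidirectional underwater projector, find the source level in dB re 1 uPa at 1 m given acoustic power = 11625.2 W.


SL = 170.8 + 10*log10(11625.2) = 170.8 + 40.65 = 211.45

211.45 dB


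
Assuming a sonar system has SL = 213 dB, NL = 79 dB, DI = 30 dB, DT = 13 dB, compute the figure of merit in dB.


151 dB


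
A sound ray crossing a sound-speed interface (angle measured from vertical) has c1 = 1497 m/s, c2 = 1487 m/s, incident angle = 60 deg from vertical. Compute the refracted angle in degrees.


59.34 deg


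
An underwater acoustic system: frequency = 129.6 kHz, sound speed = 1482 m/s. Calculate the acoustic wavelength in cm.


lambda = c/f = 1482 / 129600 = 0.0114 m = 1.14 cm

1.14 cm


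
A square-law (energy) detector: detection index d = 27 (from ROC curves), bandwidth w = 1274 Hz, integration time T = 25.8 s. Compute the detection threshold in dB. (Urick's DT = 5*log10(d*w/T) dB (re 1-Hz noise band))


DT = 5*log10(d*w/T) = 5*log10(27 * 1274 / 25.8) = 5*log10(1333.26) = 15.62

15.62 dB


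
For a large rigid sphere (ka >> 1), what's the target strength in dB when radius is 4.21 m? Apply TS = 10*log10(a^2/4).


TS = 10*log10(4.21^2 / 4) = 10*log10(4.431025) = 6.47

6.47 dB


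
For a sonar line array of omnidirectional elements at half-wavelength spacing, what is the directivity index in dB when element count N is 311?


DI = 10*log10(311) = 24.93

24.93 dB


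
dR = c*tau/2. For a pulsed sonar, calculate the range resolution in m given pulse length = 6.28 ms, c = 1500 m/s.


4.71 m


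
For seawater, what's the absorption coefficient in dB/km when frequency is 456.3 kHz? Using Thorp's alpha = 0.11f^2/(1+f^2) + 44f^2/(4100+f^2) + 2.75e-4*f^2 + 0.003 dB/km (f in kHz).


f^2 = 208209.69
alpha = 0.11*208209.69/(1+208209.69) + 44*208209.69/(4100+208209.69) + 2.75e-4*208209.69 + 0.003 = 100.521

100.521 dB/km


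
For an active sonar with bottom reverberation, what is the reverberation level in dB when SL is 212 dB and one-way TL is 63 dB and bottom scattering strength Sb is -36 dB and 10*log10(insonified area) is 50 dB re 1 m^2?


RL = SL - 2*TL + Sb + 10*log10(A) = 212 - 2*63 + (-36) + 50 = 100

100 dB


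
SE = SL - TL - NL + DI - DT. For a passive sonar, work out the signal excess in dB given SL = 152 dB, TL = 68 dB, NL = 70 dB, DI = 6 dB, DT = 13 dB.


SE = SL - TL - NL + DI - DT = 152 - 68 - 70 + 6 - 13 = 7

7 dB


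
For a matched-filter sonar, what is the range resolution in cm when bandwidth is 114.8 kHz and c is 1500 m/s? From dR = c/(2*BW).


dR = c/(2*BW) = 1500 / (2 * 114.8e3) = 0.0065 m = 0.65 cm

0.65 cm


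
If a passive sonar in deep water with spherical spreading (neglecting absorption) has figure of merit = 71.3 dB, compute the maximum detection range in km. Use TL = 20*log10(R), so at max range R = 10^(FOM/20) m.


At max range FOM = TL, so 20*log10(R) = 71.3
R = 10^(71.3/20) = 3672.82 m = 3.67 km

3.67 km


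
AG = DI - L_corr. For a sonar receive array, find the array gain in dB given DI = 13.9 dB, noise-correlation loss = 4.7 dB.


9.2 dB


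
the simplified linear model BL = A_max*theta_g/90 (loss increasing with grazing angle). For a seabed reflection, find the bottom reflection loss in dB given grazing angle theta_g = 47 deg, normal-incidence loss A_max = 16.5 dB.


8.62 dB


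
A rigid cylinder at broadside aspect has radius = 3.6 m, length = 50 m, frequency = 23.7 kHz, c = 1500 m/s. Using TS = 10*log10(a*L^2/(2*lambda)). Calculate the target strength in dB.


48.52 dB


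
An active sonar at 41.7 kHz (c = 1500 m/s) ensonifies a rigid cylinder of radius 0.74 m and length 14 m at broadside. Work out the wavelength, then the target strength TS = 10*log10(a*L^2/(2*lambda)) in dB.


Step 1: lambda = c/f = 1500/41700 = 0.03597 m
Step 2: TS = 10*log10(a*L^2/(2*lambda)) = 10*log10(0.74*14^2/(2*0.03597)) = 33.05

33.05 dB


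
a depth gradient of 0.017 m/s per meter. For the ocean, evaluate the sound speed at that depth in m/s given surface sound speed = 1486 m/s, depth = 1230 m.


1506.91 m/s


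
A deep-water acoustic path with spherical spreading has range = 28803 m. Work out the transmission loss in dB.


89.19 dB


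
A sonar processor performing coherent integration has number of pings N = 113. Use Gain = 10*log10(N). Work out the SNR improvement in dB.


20.53 dB


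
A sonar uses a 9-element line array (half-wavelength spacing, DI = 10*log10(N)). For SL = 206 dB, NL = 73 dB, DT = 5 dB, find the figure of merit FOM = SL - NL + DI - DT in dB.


Step 1: DI = 10*log10(9) = 9.54 dB
Step 2: FOM = SL - NL + DI - DT = 206 - 73 + 9.54 - 5 = 137.54

137.54 dB


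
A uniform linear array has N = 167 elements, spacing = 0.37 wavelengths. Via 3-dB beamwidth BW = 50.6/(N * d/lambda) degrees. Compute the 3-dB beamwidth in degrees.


0.82 deg


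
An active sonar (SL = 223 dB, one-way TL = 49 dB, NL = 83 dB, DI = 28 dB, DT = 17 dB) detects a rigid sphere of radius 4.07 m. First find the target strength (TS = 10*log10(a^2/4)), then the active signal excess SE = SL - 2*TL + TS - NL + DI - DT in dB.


Step 1: TS = 10*log10(4.07^2/4) = 6.17 dB
Step 2: SE = SL - 2*TL + TS - NL + DI - DT = 223 - 2*49 + (6.17) - 83 + 28 - 17 = 59.17

59.17 dB


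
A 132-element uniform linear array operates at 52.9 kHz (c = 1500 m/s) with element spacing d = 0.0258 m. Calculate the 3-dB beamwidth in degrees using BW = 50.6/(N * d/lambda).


Step 1: lambda = 1500/52900 = 0.02836 m
Step 2: d/lambda = 0.0258/0.02836 = 0.9097
Step 3: BW = 50.6/(N * d/lambda) = 50.6/(132 * 0.9097) = 0.42

0.42 deg


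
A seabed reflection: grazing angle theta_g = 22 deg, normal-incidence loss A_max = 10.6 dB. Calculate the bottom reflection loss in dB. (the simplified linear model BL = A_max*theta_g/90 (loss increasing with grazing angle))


BL = A_max * theta_g / 90 = 10.6 * 22 / 90 = 2.59

2.59 dB


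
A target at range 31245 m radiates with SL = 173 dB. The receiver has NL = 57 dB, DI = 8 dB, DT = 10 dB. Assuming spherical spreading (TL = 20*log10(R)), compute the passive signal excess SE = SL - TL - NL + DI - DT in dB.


Step 1: TL = 20*log10(31245) = 89.9 dB
Step 2: SE = 173 - 89.9 - 57 + 8 - 10 = 24.1

24.1 dB


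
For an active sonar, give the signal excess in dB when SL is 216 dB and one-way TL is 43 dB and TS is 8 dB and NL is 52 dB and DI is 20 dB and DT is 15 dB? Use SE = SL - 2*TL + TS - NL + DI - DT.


SE = SL - 2*TL + TS - NL + DI - DT = 216 - 2*43 + (8) - 52 + 20 - 15 = 91

91 dB


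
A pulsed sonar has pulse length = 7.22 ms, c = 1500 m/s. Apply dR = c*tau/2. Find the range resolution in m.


5.415 m


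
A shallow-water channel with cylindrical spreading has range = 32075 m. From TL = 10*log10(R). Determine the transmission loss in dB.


TL = 10*log10(32075) = 45.06

45.06 dB


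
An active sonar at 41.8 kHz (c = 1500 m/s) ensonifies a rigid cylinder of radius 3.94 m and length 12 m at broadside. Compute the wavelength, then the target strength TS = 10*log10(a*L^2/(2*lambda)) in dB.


Step 1: lambda = c/f = 1500/41800 = 0.03589 m
Step 2: TS = 10*log10(a*L^2/(2*lambda)) = 10*log10(3.94*12^2/(2*0.03589)) = 38.98

38.98 dB


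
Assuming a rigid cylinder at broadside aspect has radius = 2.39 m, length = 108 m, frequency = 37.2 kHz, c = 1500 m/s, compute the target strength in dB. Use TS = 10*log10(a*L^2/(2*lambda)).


lambda = 1500/37200 = 0.04032 m
TS = 10*log10(2.39*108^2/(2*0.04032)) = 55.39

55.39 dB


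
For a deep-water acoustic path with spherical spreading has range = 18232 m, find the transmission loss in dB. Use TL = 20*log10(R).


85.22 dB


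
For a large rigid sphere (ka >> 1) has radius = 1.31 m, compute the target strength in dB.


TS = 10*log10(1.31^2 / 4) = 10*log10(0.429025) = -3.68

-3.68 dB


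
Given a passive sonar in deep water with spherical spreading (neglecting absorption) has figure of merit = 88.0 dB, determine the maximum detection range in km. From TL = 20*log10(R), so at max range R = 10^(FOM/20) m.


25.12 km


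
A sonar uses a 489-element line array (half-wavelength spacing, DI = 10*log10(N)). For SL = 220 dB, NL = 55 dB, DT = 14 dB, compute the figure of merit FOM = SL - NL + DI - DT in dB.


Step 1: DI = 10*log10(489) = 26.89 dB
Step 2: FOM = SL - NL + DI - DT = 220 - 55 + 26.89 - 14 = 177.89

177.89 dB


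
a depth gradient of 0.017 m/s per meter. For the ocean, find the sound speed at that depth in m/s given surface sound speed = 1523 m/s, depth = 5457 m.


c = 1523 + 0.017 * 5457 = 1615.769

1615.769 m/s


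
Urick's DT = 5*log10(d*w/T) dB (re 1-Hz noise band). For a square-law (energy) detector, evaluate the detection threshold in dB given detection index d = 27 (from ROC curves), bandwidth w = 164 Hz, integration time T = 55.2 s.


DT = 5*log10(d*w/T) = 5*log10(27 * 164 / 55.2) = 5*log10(80.22) = 9.52

9.52 dB


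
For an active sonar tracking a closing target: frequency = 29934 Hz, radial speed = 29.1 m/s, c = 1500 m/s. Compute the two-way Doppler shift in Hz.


fd = 2*f*v/c = 2 * 29934 * 29.1 / 1500 = 1161.44

1161.44 Hz


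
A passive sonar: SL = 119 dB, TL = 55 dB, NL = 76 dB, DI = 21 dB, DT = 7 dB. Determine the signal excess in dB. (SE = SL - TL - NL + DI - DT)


SE = SL - TL - NL + DI - DT = 119 - 55 - 76 + 21 - 7 = 2

2 dB


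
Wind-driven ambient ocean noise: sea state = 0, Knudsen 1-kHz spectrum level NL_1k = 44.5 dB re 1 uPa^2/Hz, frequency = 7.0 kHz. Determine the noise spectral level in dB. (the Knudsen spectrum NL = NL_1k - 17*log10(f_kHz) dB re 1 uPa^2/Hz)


30.13 dB


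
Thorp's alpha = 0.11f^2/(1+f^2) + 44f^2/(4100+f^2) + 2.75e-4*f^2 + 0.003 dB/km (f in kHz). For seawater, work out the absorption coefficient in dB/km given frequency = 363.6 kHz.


79.146 dB/km


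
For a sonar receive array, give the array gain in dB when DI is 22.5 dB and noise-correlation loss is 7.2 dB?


AG = DI - L_corr = 22.5 - 7.2 = 15.3

15.3 dB


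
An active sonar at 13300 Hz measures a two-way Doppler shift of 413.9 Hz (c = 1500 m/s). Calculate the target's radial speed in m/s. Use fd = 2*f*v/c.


From fd = 2*f*v/c, v = c*fd/(2*f) = 1500 * 413.9 / (2*13300) = 23.34

23.34 m/s


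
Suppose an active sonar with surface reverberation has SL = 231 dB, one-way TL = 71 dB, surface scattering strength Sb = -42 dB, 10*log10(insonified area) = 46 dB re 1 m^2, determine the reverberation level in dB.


RL = SL - 2*TL + Sb + 10*log10(A) = 231 - 2*71 + (-42) + 46 = 93

93 dB


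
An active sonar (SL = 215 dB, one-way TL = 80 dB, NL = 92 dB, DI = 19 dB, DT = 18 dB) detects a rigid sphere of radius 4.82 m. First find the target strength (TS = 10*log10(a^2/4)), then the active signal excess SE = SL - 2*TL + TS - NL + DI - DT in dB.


Step 1: TS = 10*log10(4.82^2/4) = 7.64 dB
Step 2: SE = SL - 2*TL + TS - NL + DI - DT = 215 - 2*80 + (7.64) - 92 + 19 - 18 = -28.36

-28.36 dB


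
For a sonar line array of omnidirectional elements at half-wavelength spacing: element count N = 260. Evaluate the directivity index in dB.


DI = 10*log10(260) = 24.15

24.15 dB


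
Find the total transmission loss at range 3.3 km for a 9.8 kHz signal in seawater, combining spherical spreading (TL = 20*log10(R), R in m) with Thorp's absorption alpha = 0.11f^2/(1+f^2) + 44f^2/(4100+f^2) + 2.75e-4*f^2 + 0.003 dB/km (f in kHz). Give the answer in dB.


Step 1 (Thorp): alpha = 0.11*96.04/(1+96.04) + 44*96.04/(4100+96.04) + 2.75e-4*96.04 + 0.003 = 1.1454 dB/km
Step 2: TL_spread = 20*log10(3300) = 70.37 dB
Step 3: TL_abs = alpha*R = 1.1454 * 3.3 = 3.78 dB
Step 4: TL_total = 70.37 + 3.78 = 74.15

74.15 dB


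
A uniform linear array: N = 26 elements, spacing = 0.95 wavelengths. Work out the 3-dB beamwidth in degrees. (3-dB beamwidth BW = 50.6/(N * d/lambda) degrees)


BW = 50.6 / (26 * 0.95) = 50.6 / 24.7 = 2.05

2.05 deg


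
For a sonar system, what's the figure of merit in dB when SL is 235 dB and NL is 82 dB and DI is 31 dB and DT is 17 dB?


FOM = SL - NL + DI - DT = 235 - 82 + 31 - 17 = 167

167 dB


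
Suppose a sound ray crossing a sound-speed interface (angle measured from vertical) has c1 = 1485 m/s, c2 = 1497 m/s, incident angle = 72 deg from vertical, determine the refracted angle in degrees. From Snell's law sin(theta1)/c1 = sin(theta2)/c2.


73.48 deg


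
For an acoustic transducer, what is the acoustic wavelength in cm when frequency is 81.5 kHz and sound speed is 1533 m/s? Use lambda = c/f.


1.88 cm


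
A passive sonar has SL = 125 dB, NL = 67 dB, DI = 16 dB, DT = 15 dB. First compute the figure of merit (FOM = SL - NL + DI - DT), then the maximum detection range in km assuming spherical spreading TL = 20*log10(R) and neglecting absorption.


Step 1: FOM = SL - NL + DI - DT = 125 - 67 + 16 - 15 = 59 dB
Step 2: at max range FOM = TL = 20*log10(R), so R = 10^(59/20) = 891.25 m = 0.89 km

0.89 km


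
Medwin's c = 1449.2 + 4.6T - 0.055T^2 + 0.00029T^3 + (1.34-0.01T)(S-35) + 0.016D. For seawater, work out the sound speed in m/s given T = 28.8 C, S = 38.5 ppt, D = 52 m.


c = 1449.2 + 4.6*28.8 - 0.055*28.8^2 + 0.00029*28.8^3 + (1.34 - 0.01*28.8)*(38.5 - 35) + 0.016*52 = 1547.5

1547.5 m/s


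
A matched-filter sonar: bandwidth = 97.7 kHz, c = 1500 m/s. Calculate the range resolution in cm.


0.77 cm


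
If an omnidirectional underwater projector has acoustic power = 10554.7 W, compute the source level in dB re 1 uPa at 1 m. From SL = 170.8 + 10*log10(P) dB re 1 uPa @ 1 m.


211.03 dB


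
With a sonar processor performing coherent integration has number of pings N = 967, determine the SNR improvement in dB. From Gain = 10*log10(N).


29.85 dB


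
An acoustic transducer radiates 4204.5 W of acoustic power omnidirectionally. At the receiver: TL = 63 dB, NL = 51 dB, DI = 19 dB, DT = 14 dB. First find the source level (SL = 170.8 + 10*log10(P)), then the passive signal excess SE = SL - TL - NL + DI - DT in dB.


Step 1: SL = 170.8 + 10*log10(4204.5) = 207.04 dB
Step 2: SE = SL - TL - NL + DI - DT = 207.04 - 63 - 51 + 19 - 14 = 98.04

98.04 dB


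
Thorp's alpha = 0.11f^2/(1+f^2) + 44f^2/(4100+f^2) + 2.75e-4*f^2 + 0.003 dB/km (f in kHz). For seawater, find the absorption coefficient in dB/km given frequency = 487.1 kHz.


f^2 = 237266.41
alpha = 0.11*237266.41/(1+237266.41) + 44*237266.41/(4100+237266.41) + 2.75e-4*237266.41 + 0.003 = 108.614

108.614 dB/km


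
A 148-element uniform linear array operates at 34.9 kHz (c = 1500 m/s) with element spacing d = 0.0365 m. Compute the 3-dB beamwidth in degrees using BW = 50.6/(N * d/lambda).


0.4 deg


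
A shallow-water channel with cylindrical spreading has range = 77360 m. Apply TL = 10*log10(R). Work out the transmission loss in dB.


48.89 dB


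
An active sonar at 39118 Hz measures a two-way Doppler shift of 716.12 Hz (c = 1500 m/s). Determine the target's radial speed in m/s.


From fd = 2*f*v/c, v = c*fd/(2*f) = 1500 * 716.12 / (2*39118) = 13.73

13.73 m/s


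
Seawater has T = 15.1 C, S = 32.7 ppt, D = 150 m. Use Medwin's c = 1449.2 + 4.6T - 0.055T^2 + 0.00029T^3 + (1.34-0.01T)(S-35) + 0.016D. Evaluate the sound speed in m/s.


c = 1449.2 + 4.6*15.1 - 0.055*15.1^2 + 0.00029*15.1^3 + (1.34 - 0.01*15.1)*(32.7 - 35) + 0.016*150 = 1506.78

1506.78 m/s


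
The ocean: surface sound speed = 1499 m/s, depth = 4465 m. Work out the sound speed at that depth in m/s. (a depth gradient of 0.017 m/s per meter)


c = 1499 + 0.017 * 4465 = 1574.905

1574.905 m/s


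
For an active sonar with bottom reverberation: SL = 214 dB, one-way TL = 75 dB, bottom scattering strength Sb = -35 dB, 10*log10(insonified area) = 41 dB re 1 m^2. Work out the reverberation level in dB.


70 dB


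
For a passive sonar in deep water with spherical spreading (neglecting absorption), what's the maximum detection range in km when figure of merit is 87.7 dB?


At max range FOM = TL, so 20*log10(R) = 87.7
R = 10^(87.7/20) = 24266.1 m = 24.27 km

24.27 km


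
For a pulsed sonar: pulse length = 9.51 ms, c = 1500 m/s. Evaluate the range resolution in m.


dR = c*tau/2 = 1500 * 9.51e-3 / 2 = 7.1325

7.1325 m


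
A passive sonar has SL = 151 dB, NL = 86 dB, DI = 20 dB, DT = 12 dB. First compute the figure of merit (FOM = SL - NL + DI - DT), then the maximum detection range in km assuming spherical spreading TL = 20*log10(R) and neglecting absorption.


Step 1: FOM = SL - NL + DI - DT = 151 - 86 + 20 - 12 = 73 dB
Step 2: at max range FOM = TL = 20*log10(R), so R = 10^(73/20) = 4466.84 m = 4.47 km

4.47 km


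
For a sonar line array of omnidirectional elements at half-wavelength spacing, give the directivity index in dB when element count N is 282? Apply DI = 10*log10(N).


24.5 dB


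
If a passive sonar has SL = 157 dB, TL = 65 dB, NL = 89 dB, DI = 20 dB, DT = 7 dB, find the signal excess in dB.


16 dB


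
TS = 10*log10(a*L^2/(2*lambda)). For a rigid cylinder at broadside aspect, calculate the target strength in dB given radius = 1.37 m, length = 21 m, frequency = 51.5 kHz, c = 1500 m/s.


40.16 dB


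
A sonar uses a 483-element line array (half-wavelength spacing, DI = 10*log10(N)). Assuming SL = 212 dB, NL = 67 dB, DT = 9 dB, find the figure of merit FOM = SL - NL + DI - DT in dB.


Step 1: DI = 10*log10(483) = 26.84 dB
Step 2: FOM = SL - NL + DI - DT = 212 - 67 + 26.84 - 9 = 162.84

162.84 dB


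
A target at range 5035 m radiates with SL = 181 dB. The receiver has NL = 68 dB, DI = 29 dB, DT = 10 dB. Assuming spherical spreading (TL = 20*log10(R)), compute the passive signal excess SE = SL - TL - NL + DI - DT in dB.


Step 1: TL = 20*log10(5035) = 74.04 dB
Step 2: SE = 181 - 74.04 - 68 + 29 - 10 = 57.96

57.96 dB


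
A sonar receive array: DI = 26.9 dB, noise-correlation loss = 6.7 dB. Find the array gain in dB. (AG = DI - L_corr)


20.2 dB


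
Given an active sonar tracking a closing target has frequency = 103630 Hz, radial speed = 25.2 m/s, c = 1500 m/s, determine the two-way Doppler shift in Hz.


3481.97 Hz


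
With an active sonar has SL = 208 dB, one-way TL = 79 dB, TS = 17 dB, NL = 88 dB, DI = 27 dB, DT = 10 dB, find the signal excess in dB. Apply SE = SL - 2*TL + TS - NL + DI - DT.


SE = SL - 2*TL + TS - NL + DI - DT = 208 - 2*79 + (17) - 88 + 27 - 10 = -4

-4 dB


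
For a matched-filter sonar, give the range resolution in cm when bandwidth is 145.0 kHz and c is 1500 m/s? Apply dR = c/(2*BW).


dR = c/(2*BW) = 1500 / (2 * 145.0e3) = 0.0052 m = 0.52 cm

0.52 cm


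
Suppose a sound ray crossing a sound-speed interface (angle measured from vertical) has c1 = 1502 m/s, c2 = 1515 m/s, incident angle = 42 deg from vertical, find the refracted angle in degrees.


42.45 deg


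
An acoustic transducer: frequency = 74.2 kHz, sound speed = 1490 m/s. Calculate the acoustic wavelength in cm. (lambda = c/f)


lambda = c/f = 1490 / 74200 = 0.0201 m = 2.01 cm

2.01 cm


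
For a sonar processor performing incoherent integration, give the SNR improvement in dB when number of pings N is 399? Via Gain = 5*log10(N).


Gain = 5*log10(399) = 13.0

13.0 dB


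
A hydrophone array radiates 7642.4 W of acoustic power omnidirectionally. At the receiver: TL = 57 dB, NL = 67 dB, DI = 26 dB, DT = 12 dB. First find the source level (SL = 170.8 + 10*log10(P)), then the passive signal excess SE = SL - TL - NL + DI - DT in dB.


Step 1: SL = 170.8 + 10*log10(7642.4) = 209.63 dB
Step 2: SE = SL - TL - NL + DI - DT = 209.63 - 57 - 67 + 26 - 12 = 99.63

99.63 dB


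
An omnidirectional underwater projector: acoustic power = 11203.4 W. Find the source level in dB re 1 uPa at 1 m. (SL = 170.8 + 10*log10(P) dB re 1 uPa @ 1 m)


211.29 dB


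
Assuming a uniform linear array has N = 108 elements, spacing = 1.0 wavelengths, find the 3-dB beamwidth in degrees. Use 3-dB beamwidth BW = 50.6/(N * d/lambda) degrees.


0.47 deg


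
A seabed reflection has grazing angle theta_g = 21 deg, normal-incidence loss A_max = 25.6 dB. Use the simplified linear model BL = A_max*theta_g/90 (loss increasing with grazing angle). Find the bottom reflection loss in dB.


BL = A_max * theta_g / 90 = 25.6 * 21 / 90 = 5.97

5.97 dB
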